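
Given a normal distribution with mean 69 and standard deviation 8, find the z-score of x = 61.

-1

Step 1: Recall the z-score formula: z = (x - mu) / sigma
Step 2: Substitute values: z = (61 - 69) / 8
Step 3: z = -8 / 8 = -1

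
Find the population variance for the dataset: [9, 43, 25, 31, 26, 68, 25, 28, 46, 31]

227.96

Step 1: Compute the mean: (9 + 43 + 25 + 31 + 26 + 68 + 25 + 28 + 46 + 31) / 10 = 33.2
Step 2: Compute squared deviations from the mean:
  (9 - 33.2)^2 = 585.64
  (43 - 33.2)^2 = 96.04
  (25 - 33.2)^2 = 67.24
  (31 - 33.2)^2 = 4.84
  (26 - 33.2)^2 = 51.84
  (68 - 33.2)^2 = 1211.04
  (25 - 33.2)^2 = 67.24
  (28 - 33.2)^2 = 27.04
  (46 - 33.2)^2 = 163.84
  (31 - 33.2)^2 = 4.84
Step 3: Sum of squared deviations = 2279.6
Step 4: Population variance = 2279.6 / 10 = 227.96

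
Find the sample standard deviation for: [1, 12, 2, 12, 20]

7.9246

Step 1: Compute the mean: 9.4
Step 2: Sum of squared deviations from the mean: 251.2
Step 3: Sample variance = 251.2 / 4 = 62.8
Step 4: Standard deviation = sqrt(62.8) = 7.9246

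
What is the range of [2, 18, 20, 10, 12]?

18

Step 1: Identify the maximum value: max = 20
Step 2: Identify the minimum value: min = 2
Step 3: Range = max - min = 20 - 2 = 18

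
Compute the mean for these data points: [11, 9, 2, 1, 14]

7.4

Step 1: Sum all values: 11 + 9 + 2 + 1 + 14 = 37
Step 2: Count the number of values: n = 5
Step 3: Mean = sum / n = 37 / 5 = 7.4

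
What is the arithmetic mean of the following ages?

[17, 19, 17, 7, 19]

15.8

Step 1: Sum all values: 17 + 19 + 17 + 7 + 19 = 79
Step 2: Count the number of values: n = 5
Step 3: Mean = sum / n = 79 / 5 = 15.8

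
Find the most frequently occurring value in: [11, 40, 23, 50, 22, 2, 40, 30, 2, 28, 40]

40

Step 1: Count the frequency of each value:
  2: appears 2 time(s)
  11: appears 1 time(s)
  22: appears 1 time(s)
  23: appears 1 time(s)
  28: appears 1 time(s)
  30: appears 1 time(s)
  40: appears 3 time(s)
  50: appears 1 time(s)
Step 2: The value 40 appears most frequently (3 times).
Step 3: Mode = 40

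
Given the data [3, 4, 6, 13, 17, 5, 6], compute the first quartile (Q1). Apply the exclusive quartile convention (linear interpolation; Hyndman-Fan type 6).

4

Step 1: Sort the data: [3, 4, 5, 6, 6, 13, 17]
Step 2: n = 7
Step 3: Using the exclusive quartile method:
  Q1 = 4
  Q2 (median) = 6
  Q3 = 13
  IQR = Q3 - Q1 = 13 - 4 = 9
Step 4: Q1 = 4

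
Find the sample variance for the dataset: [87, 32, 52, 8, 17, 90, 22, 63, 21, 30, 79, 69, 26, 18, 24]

784.6952

Step 1: Compute the mean: (87 + 32 + 52 + 8 + 17 + 90 + 22 + 63 + 21 + 30 + 79 + 69 + 26 + 18 + 24) / 15 = 42.5333
Step 2: Compute squared deviations from the mean:
  (87 - 42.5333)^2 = 1977.2844
  (32 - 42.5333)^2 = 110.9511
  (52 - 42.5333)^2 = 89.6178
  (8 - 42.5333)^2 = 1192.5511
  (17 - 42.5333)^2 = 651.9511
  (90 - 42.5333)^2 = 2253.0844
  (22 - 42.5333)^2 = 421.6178
  (63 - 42.5333)^2 = 418.8844
  (21 - 42.5333)^2 = 463.6844
  (30 - 42.5333)^2 = 157.0844
  (79 - 42.5333)^2 = 1329.8178
  (69 - 42.5333)^2 = 700.4844
  (26 - 42.5333)^2 = 273.3511
  (18 - 42.5333)^2 = 601.8844
  (24 - 42.5333)^2 = 343.4844
Step 3: Sum of squared deviations = 10985.7333
Step 4: Sample variance = 10985.7333 / 14 = 784.6952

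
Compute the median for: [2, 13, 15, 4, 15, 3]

8.5

Step 1: Sort the data in ascending order: [2, 3, 4, 13, 15, 15]
Step 2: The number of values is n = 6.
Step 3: Since n is even, the median is the average of positions 3 and 4:
  Median = (4 + 13) / 2 = 8.5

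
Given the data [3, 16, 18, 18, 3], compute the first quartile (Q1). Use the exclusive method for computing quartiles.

3

Step 1: Sort the data: [3, 3, 16, 18, 18]
Step 2: n = 5
Step 3: Using the exclusive quartile method:
  Q1 = 3
  Q2 (median) = 16
  Q3 = 18
  IQR = Q3 - Q1 = 18 - 3 = 15
Step 4: Q1 = 3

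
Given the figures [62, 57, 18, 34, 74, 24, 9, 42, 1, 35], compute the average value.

35.6

Step 1: Sum all values: 62 + 57 + 18 + 34 + 74 + 24 + 9 + 42 + 1 + 35 = 356
Step 2: Count the number of values: n = 10
Step 3: Mean = sum / n = 356 / 10 = 35.6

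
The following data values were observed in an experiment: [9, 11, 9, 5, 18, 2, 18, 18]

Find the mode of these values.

18

Step 1: Count the frequency of each value:
  2: appears 1 time(s)
  5: appears 1 time(s)
  9: appears 2 time(s)
  11: appears 1 time(s)
  18: appears 3 time(s)
Step 2: The value 18 appears most frequently (3 times).
Step 3: Mode = 18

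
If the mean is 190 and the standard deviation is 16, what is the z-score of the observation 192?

0.125

Step 1: Recall the z-score formula: z = (x - mu) / sigma
Step 2: Substitute values: z = (192 - 190) / 16
Step 3: z = 2 / 16 = 0.125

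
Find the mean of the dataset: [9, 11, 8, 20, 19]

13.4

Step 1: Sum all values: 9 + 11 + 8 + 20 + 19 = 67
Step 2: Count the number of values: n = 5
Step 3: Mean = sum / n = 67 / 5 = 13.4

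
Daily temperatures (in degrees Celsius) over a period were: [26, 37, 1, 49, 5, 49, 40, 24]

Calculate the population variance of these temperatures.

297.3594

Step 1: Compute the mean: (26 + 37 + 1 + 49 + 5 + 49 + 40 + 24) / 8 = 28.875
Step 2: Compute squared deviations from the mean:
  (26 - 28.875)^2 = 8.2656
  (37 - 28.875)^2 = 66.0156
  (1 - 28.875)^2 = 777.0156
  (49 - 28.875)^2 = 405.0156
  (5 - 28.875)^2 = 570.0156
  (49 - 28.875)^2 = 405.0156
  (40 - 28.875)^2 = 123.7656
  (24 - 28.875)^2 = 23.7656
Step 3: Sum of squared deviations = 2378.875
Step 4: Population variance = 2378.875 / 8 = 297.3594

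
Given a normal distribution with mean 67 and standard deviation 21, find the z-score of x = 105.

1.8095

Step 1: Recall the z-score formula: z = (x - mu) / sigma
Step 2: Substitute values: z = (105 - 67) / 21
Step 3: z = 38 / 21 = 1.8095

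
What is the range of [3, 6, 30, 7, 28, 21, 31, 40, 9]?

37

Step 1: Identify the maximum value: max = 40
Step 2: Identify the minimum value: min = 3
Step 3: Range = max - min = 40 - 3 = 37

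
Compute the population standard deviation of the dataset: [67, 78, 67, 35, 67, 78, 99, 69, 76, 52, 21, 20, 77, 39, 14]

24.7614

Step 1: Compute the mean: 57.2667
Step 2: Sum of squared deviations from the mean: 9196.9333
Step 3: Population variance = 9196.9333 / 15 = 613.1289
Step 4: Standard deviation = sqrt(613.1289) = 24.7614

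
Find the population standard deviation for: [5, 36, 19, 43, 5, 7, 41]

16.0776

Step 1: Compute the mean: 22.2857
Step 2: Sum of squared deviations from the mean: 1809.4286
Step 3: Population variance = 1809.4286 / 7 = 258.4898
Step 4: Standard deviation = sqrt(258.4898) = 16.0776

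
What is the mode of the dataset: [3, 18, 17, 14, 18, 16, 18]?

18

Step 1: Count the frequency of each value:
  3: appears 1 time(s)
  14: appears 1 time(s)
  16: appears 1 time(s)
  17: appears 1 time(s)
  18: appears 3 time(s)
Step 2: The value 18 appears most frequently (3 times).
Step 3: Mode = 18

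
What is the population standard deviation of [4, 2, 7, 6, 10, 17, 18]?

5.7676

Step 1: Compute the mean: 9.1429
Step 2: Sum of squared deviations from the mean: 232.8571
Step 3: Population variance = 232.8571 / 7 = 33.2653
Step 4: Standard deviation = sqrt(33.2653) = 5.7676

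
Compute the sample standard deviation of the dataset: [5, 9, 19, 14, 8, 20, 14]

5.6484

Step 1: Compute the mean: 12.7143
Step 2: Sum of squared deviations from the mean: 191.4286
Step 3: Sample variance = 191.4286 / 6 = 31.9048
Step 4: Standard deviation = sqrt(31.9048) = 5.6484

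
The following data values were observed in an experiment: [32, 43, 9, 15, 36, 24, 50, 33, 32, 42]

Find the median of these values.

32.5

Step 1: Sort the data in ascending order: [9, 15, 24, 32, 32, 33, 36, 42, 43, 50]
Step 2: The number of values is n = 10.
Step 3: Since n is even, the median is the average of positions 5 and 6:
  Median = (32 + 33) / 2 = 32.5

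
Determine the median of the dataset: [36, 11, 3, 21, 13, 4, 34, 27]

17

Step 1: Sort the data in ascending order: [3, 4, 11, 13, 21, 27, 34, 36]
Step 2: The number of values is n = 8.
Step 3: Since n is even, the median is the average of positions 4 and 5:
  Median = (13 + 21) / 2 = 17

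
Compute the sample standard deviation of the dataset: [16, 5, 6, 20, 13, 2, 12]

6.4771

Step 1: Compute the mean: 10.5714
Step 2: Sum of squared deviations from the mean: 251.7143
Step 3: Sample variance = 251.7143 / 6 = 41.9524
Step 4: Standard deviation = sqrt(41.9524) = 6.4771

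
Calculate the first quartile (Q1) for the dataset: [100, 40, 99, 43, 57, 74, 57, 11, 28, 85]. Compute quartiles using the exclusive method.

37

Step 1: Sort the data: [11, 28, 40, 43, 57, 57, 74, 85, 99, 100]
Step 2: n = 10
Step 3: Using the exclusive quartile method:
  Q1 = 37
  Q2 (median) = 57
  Q3 = 88.5
  IQR = Q3 - Q1 = 88.5 - 37 = 51.5
Step 4: Q1 = 37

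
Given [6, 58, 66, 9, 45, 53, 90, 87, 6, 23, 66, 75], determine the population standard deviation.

29.5306

Step 1: Compute the mean: 48.6667
Step 2: Sum of squared deviations from the mean: 10464.6667
Step 3: Population variance = 10464.6667 / 12 = 872.0556
Step 4: Standard deviation = sqrt(872.0556) = 29.5306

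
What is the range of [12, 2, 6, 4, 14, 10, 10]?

12

Step 1: Identify the maximum value: max = 14
Step 2: Identify the minimum value: min = 2
Step 3: Range = max - min = 14 - 2 = 12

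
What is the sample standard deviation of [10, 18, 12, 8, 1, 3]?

6.186

Step 1: Compute the mean: 8.6667
Step 2: Sum of squared deviations from the mean: 191.3333
Step 3: Sample variance = 191.3333 / 5 = 38.2667
Step 4: Standard deviation = sqrt(38.2667) = 6.186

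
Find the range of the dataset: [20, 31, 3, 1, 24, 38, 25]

37

Step 1: Identify the maximum value: max = 38
Step 2: Identify the minimum value: min = 1
Step 3: Range = max - min = 38 - 1 = 37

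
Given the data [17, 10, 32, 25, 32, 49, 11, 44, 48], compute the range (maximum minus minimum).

39

Step 1: Identify the maximum value: max = 49
Step 2: Identify the minimum value: min = 10
Step 3: Range = max - min = 49 - 10 = 39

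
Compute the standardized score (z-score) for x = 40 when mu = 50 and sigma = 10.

-1

Step 1: Recall the z-score formula: z = (x - mu) / sigma
Step 2: Substitute values: z = (40 - 50) / 10
Step 3: z = -10 / 10 = -1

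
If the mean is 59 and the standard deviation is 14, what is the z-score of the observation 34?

-1.7857

Step 1: Recall the z-score formula: z = (x - mu) / sigma
Step 2: Substitute values: z = (34 - 59) / 14
Step 3: z = -25 / 14 = -1.7857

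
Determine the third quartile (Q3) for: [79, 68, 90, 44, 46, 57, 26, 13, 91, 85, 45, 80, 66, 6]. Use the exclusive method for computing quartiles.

81.25

Step 1: Sort the data: [6, 13, 26, 44, 45, 46, 57, 66, 68, 79, 80, 85, 90, 91]
Step 2: n = 14
Step 3: Using the exclusive quartile method:
  Q1 = 39.5
  Q2 (median) = 61.5
  Q3 = 81.25
  IQR = Q3 - Q1 = 81.25 - 39.5 = 41.75
Step 4: Q3 = 81.25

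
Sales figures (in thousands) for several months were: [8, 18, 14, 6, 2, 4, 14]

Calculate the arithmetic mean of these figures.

9.4286

Step 1: Sum all values: 8 + 18 + 14 + 6 + 2 + 4 + 14 = 66
Step 2: Count the number of values: n = 7
Step 3: Mean = sum / n = 66 / 7 = 9.4286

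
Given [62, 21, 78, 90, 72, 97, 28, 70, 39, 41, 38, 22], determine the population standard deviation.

25.488

Step 1: Compute the mean: 54.8333
Step 2: Sum of squared deviations from the mean: 7795.6667
Step 3: Population variance = 7795.6667 / 12 = 649.6389
Step 4: Standard deviation = sqrt(649.6389) = 25.488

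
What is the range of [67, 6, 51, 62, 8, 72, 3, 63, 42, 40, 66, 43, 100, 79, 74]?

97

Step 1: Identify the maximum value: max = 100
Step 2: Identify the minimum value: min = 3
Step 3: Range = max - min = 100 - 3 = 97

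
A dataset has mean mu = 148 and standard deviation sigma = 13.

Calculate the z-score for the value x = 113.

-2.6923

Step 1: Recall the z-score formula: z = (x - mu) / sigma
Step 2: Substitute values: z = (113 - 148) / 13
Step 3: z = -35 / 13 = -2.6923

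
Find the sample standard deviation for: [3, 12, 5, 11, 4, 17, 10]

5.0803

Step 1: Compute the mean: 8.8571
Step 2: Sum of squared deviations from the mean: 154.8571
Step 3: Sample variance = 154.8571 / 6 = 25.8095
Step 4: Standard deviation = sqrt(25.8095) = 5.0803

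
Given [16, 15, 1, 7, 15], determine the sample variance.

43.2

Step 1: Compute the mean: (16 + 15 + 1 + 7 + 15) / 5 = 10.8
Step 2: Compute squared deviations from the mean:
  (16 - 10.8)^2 = 27.04
  (15 - 10.8)^2 = 17.64
  (1 - 10.8)^2 = 96.04
  (7 - 10.8)^2 = 14.44
  (15 - 10.8)^2 = 17.64
Step 3: Sum of squared deviations = 172.8
Step 4: Sample variance = 172.8 / 4 = 43.2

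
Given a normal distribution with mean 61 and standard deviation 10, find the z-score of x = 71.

1

Step 1: Recall the z-score formula: z = (x - mu) / sigma
Step 2: Substitute values: z = (71 - 61) / 10
Step 3: z = 10 / 10 = 1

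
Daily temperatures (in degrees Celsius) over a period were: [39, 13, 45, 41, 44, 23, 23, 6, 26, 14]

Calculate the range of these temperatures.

39

Step 1: Identify the maximum value: max = 45
Step 2: Identify the minimum value: min = 6
Step 3: Range = max - min = 45 - 6 = 39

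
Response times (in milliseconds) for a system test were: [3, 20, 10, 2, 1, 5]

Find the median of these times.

4

Step 1: Sort the data in ascending order: [1, 2, 3, 5, 10, 20]
Step 2: The number of values is n = 6.
Step 3: Since n is even, the median is the average of positions 3 and 4:
  Median = (3 + 5) / 2 = 4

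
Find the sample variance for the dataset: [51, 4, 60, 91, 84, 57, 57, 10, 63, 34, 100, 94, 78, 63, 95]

868.4952

Step 1: Compute the mean: (51 + 4 + 60 + 91 + 84 + 57 + 57 + 10 + 63 + 34 + 100 + 94 + 78 + 63 + 95) / 15 = 62.7333
Step 2: Compute squared deviations from the mean:
  (51 - 62.7333)^2 = 137.6711
  (4 - 62.7333)^2 = 3449.6044
  (60 - 62.7333)^2 = 7.4711
  (91 - 62.7333)^2 = 799.0044
  (84 - 62.7333)^2 = 452.2711
  (57 - 62.7333)^2 = 32.8711
  (57 - 62.7333)^2 = 32.8711
  (10 - 62.7333)^2 = 2780.8044
  (63 - 62.7333)^2 = 0.0711
  (34 - 62.7333)^2 = 825.6044
  (100 - 62.7333)^2 = 1388.8044
  (94 - 62.7333)^2 = 977.6044
  (78 - 62.7333)^2 = 233.0711
  (63 - 62.7333)^2 = 0.0711
  (95 - 62.7333)^2 = 1041.1378
Step 3: Sum of squared deviations = 12158.9333
Step 4: Sample variance = 12158.9333 / 14 = 868.4952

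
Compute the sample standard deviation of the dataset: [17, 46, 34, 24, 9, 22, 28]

11.9543

Step 1: Compute the mean: 25.7143
Step 2: Sum of squared deviations from the mean: 857.4286
Step 3: Sample variance = 857.4286 / 6 = 142.9048
Step 4: Standard deviation = sqrt(142.9048) = 11.9543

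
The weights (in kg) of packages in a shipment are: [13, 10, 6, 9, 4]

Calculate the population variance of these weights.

9.84

Step 1: Compute the mean: (13 + 10 + 6 + 9 + 4) / 5 = 8.4
Step 2: Compute squared deviations from the mean:
  (13 - 8.4)^2 = 21.16
  (10 - 8.4)^2 = 2.56
  (6 - 8.4)^2 = 5.76
  (9 - 8.4)^2 = 0.36
  (4 - 8.4)^2 = 19.36
Step 3: Sum of squared deviations = 49.2
Step 4: Population variance = 49.2 / 5 = 9.84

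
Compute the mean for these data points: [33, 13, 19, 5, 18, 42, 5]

19.2857

Step 1: Sum all values: 33 + 13 + 19 + 5 + 18 + 42 + 5 = 135
Step 2: Count the number of values: n = 7
Step 3: Mean = sum / n = 135 / 7 = 19.2857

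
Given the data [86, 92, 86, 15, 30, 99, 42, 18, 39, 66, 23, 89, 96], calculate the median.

66

Step 1: Sort the data in ascending order: [15, 18, 23, 30, 39, 42, 66, 86, 86, 89, 92, 96, 99]
Step 2: The number of values is n = 13.
Step 3: Since n is odd, the median is the middle value at position 7: 66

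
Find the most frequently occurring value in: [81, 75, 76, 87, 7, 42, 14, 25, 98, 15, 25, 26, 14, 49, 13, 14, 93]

14

Step 1: Count the frequency of each value:
  7: appears 1 time(s)
  13: appears 1 time(s)
  14: appears 3 time(s)
  15: appears 1 time(s)
  25: appears 2 time(s)
  26: appears 1 time(s)
  42: appears 1 time(s)
  49: appears 1 time(s)
  75: appears 1 time(s)
  76: appears 1 time(s)
  81: appears 1 time(s)
  87: appears 1 time(s)
  93: appears 1 time(s)
  98: appears 1 time(s)
Step 2: The value 14 appears most frequently (3 times).
Step 3: Mode = 14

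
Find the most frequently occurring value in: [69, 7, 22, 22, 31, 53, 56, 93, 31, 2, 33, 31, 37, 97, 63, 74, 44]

31

Step 1: Count the frequency of each value:
  2: appears 1 time(s)
  7: appears 1 time(s)
  22: appears 2 time(s)
  31: appears 3 time(s)
  33: appears 1 time(s)
  37: appears 1 time(s)
  44: appears 1 time(s)
  53: appears 1 time(s)
  56: appears 1 time(s)
  63: appears 1 time(s)
  69: appears 1 time(s)
  74: appears 1 time(s)
  93: appears 1 time(s)
  97: appears 1 time(s)
Step 2: The value 31 appears most frequently (3 times).
Step 3: Mode = 31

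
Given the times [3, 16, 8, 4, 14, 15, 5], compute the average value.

9.2857

Step 1: Sum all values: 3 + 16 + 8 + 4 + 14 + 15 + 5 = 65
Step 2: Count the number of values: n = 7
Step 3: Mean = sum / n = 65 / 7 = 9.2857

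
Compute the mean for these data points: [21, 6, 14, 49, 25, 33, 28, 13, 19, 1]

20.9

Step 1: Sum all values: 21 + 6 + 14 + 49 + 25 + 33 + 28 + 13 + 19 + 1 = 209
Step 2: Count the number of values: n = 10
Step 3: Mean = sum / n = 209 / 10 = 20.9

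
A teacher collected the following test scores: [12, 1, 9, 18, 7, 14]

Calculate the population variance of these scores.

29.1389

Step 1: Compute the mean: (12 + 1 + 9 + 18 + 7 + 14) / 6 = 10.1667
Step 2: Compute squared deviations from the mean:
  (12 - 10.1667)^2 = 3.3611
  (1 - 10.1667)^2 = 84.0278
  (9 - 10.1667)^2 = 1.3611
  (18 - 10.1667)^2 = 61.3611
  (7 - 10.1667)^2 = 10.0278
  (14 - 10.1667)^2 = 14.6944
Step 3: Sum of squared deviations = 174.8333
Step 4: Population variance = 174.8333 / 6 = 29.1389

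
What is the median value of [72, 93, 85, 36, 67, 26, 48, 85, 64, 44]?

65.5

Step 1: Sort the data in ascending order: [26, 36, 44, 48, 64, 67, 72, 85, 85, 93]
Step 2: The number of values is n = 10.
Step 3: Since n is even, the median is the average of positions 5 and 6:
  Median = (64 + 67) / 2 = 65.5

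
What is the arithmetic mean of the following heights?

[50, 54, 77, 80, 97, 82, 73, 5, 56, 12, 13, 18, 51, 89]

54.0714

Step 1: Sum all values: 50 + 54 + 77 + 80 + 97 + 82 + 73 + 5 + 56 + 12 + 13 + 18 + 51 + 89 = 757
Step 2: Count the number of values: n = 14
Step 3: Mean = sum / n = 757 / 14 = 54.0714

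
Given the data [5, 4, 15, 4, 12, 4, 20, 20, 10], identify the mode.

4

Step 1: Count the frequency of each value:
  4: appears 3 time(s)
  5: appears 1 time(s)
  10: appears 1 time(s)
  12: appears 1 time(s)
  15: appears 1 time(s)
  20: appears 2 time(s)
Step 2: The value 4 appears most frequently (3 times).
Step 3: Mode = 4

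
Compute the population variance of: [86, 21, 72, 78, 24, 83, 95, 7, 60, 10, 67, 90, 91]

994.8284

Step 1: Compute the mean: (86 + 21 + 72 + 78 + 24 + 83 + 95 + 7 + 60 + 10 + 67 + 90 + 91) / 13 = 60.3077
Step 2: Compute squared deviations from the mean:
  (86 - 60.3077)^2 = 660.0947
  (21 - 60.3077)^2 = 1545.0947
  (72 - 60.3077)^2 = 136.7101
  (78 - 60.3077)^2 = 313.0178
  (24 - 60.3077)^2 = 1318.2485
  (83 - 60.3077)^2 = 514.9408
  (95 - 60.3077)^2 = 1203.5562
  (7 - 60.3077)^2 = 2841.7101
  (60 - 60.3077)^2 = 0.0947
  (10 - 60.3077)^2 = 2530.8639
  (67 - 60.3077)^2 = 44.787
  (90 - 60.3077)^2 = 881.6331
  (91 - 60.3077)^2 = 942.0178
Step 3: Sum of squared deviations = 12932.7692
Step 4: Population variance = 12932.7692 / 13 = 994.8284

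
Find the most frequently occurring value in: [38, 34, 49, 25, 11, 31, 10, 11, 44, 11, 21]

11

Step 1: Count the frequency of each value:
  10: appears 1 time(s)
  11: appears 3 time(s)
  21: appears 1 time(s)
  25: appears 1 time(s)
  31: appears 1 time(s)
  34: appears 1 time(s)
  38: appears 1 time(s)
  44: appears 1 time(s)
  49: appears 1 time(s)
Step 2: The value 11 appears most frequently (3 times).
Step 3: Mode = 11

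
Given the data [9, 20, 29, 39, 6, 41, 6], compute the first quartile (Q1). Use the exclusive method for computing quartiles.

6

Step 1: Sort the data: [6, 6, 9, 20, 29, 39, 41]
Step 2: n = 7
Step 3: Using the exclusive quartile method:
  Q1 = 6
  Q2 (median) = 20
  Q3 = 39
  IQR = Q3 - Q1 = 39 - 6 = 33
Step 4: Q1 = 6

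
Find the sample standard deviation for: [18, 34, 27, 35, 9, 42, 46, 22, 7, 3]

15.0263

Step 1: Compute the mean: 24.3
Step 2: Sum of squared deviations from the mean: 2032.1
Step 3: Sample variance = 2032.1 / 9 = 225.7889
Step 4: Standard deviation = sqrt(225.7889) = 15.0263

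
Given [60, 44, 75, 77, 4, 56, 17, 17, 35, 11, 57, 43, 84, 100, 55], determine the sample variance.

809.2857

Step 1: Compute the mean: (60 + 44 + 75 + 77 + 4 + 56 + 17 + 17 + 35 + 11 + 57 + 43 + 84 + 100 + 55) / 15 = 49
Step 2: Compute squared deviations from the mean:
  (60 - 49)^2 = 121
  (44 - 49)^2 = 25
  (75 - 49)^2 = 676
  (77 - 49)^2 = 784
  (4 - 49)^2 = 2025
  (56 - 49)^2 = 49
  (17 - 49)^2 = 1024
  (17 - 49)^2 = 1024
  (35 - 49)^2 = 196
  (11 - 49)^2 = 1444
  (57 - 49)^2 = 64
  (43 - 49)^2 = 36
  (84 - 49)^2 = 1225
  (100 - 49)^2 = 2601
  (55 - 49)^2 = 36
Step 3: Sum of squared deviations = 11330
Step 4: Sample variance = 11330 / 14 = 809.2857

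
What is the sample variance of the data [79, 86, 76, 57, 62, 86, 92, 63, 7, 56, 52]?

561.8909

Step 1: Compute the mean: (79 + 86 + 76 + 57 + 62 + 86 + 92 + 63 + 7 + 56 + 52) / 11 = 65.0909
Step 2: Compute squared deviations from the mean:
  (79 - 65.0909)^2 = 193.4628
  (86 - 65.0909)^2 = 437.1901
  (76 - 65.0909)^2 = 119.0083
  (57 - 65.0909)^2 = 65.4628
  (62 - 65.0909)^2 = 9.5537
  (86 - 65.0909)^2 = 437.1901
  (92 - 65.0909)^2 = 724.0992
  (63 - 65.0909)^2 = 4.3719
  (7 - 65.0909)^2 = 3374.5537
  (56 - 65.0909)^2 = 82.6446
  (52 - 65.0909)^2 = 171.3719
Step 3: Sum of squared deviations = 5618.9091
Step 4: Sample variance = 5618.9091 / 10 = 561.8909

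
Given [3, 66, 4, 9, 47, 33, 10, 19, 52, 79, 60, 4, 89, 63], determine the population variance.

856.9592

Step 1: Compute the mean: (3 + 66 + 4 + 9 + 47 + 33 + 10 + 19 + 52 + 79 + 60 + 4 + 89 + 63) / 14 = 38.4286
Step 2: Compute squared deviations from the mean:
  (3 - 38.4286)^2 = 1255.1837
  (66 - 38.4286)^2 = 760.1837
  (4 - 38.4286)^2 = 1185.3265
  (9 - 38.4286)^2 = 866.0408
  (47 - 38.4286)^2 = 73.4694
  (33 - 38.4286)^2 = 29.4694
  (10 - 38.4286)^2 = 808.1837
  (19 - 38.4286)^2 = 377.4694
  (52 - 38.4286)^2 = 184.1837
  (79 - 38.4286)^2 = 1646.0408
  (60 - 38.4286)^2 = 465.3265
  (4 - 38.4286)^2 = 1185.3265
  (89 - 38.4286)^2 = 2557.4694
  (63 - 38.4286)^2 = 603.7551
Step 3: Sum of squared deviations = 11997.4286
Step 4: Population variance = 11997.4286 / 14 = 856.9592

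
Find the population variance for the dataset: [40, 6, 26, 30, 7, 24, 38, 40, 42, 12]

176.65

Step 1: Compute the mean: (40 + 6 + 26 + 30 + 7 + 24 + 38 + 40 + 42 + 12) / 10 = 26.5
Step 2: Compute squared deviations from the mean:
  (40 - 26.5)^2 = 182.25
  (6 - 26.5)^2 = 420.25
  (26 - 26.5)^2 = 0.25
  (30 - 26.5)^2 = 12.25
  (7 - 26.5)^2 = 380.25
  (24 - 26.5)^2 = 6.25
  (38 - 26.5)^2 = 132.25
  (40 - 26.5)^2 = 182.25
  (42 - 26.5)^2 = 240.25
  (12 - 26.5)^2 = 210.25
Step 3: Sum of squared deviations = 1766.5
Step 4: Population variance = 1766.5 / 10 = 176.65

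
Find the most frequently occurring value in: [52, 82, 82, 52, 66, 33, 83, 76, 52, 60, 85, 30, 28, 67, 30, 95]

52

Step 1: Count the frequency of each value:
  28: appears 1 time(s)
  30: appears 2 time(s)
  33: appears 1 time(s)
  52: appears 3 time(s)
  60: appears 1 time(s)
  66: appears 1 time(s)
  67: appears 1 time(s)
  76: appears 1 time(s)
  82: appears 2 time(s)
  83: appears 1 time(s)
  85: appears 1 time(s)
  95: appears 1 time(s)
Step 2: The value 52 appears most frequently (3 times).
Step 3: Mode = 52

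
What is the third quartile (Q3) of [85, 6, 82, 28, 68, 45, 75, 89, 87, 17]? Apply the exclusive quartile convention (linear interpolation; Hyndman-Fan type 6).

85.5

Step 1: Sort the data: [6, 17, 28, 45, 68, 75, 82, 85, 87, 89]
Step 2: n = 10
Step 3: Using the exclusive quartile method:
  Q1 = 25.25
  Q2 (median) = 71.5
  Q3 = 85.5
  IQR = Q3 - Q1 = 85.5 - 25.25 = 60.25
Step 4: Q3 = 85.5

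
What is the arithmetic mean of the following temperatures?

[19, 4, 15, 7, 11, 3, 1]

8.5714

Step 1: Sum all values: 19 + 4 + 15 + 7 + 11 + 3 + 1 = 60
Step 2: Count the number of values: n = 7
Step 3: Mean = sum / n = 60 / 7 = 8.5714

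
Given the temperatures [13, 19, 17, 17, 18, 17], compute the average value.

16.8333

Step 1: Sum all values: 13 + 19 + 17 + 17 + 18 + 17 = 101
Step 2: Count the number of values: n = 6
Step 3: Mean = sum / n = 101 / 6 = 16.8333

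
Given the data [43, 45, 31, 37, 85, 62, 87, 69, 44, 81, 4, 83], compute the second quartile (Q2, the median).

53.5

Step 1: Sort the data: [4, 31, 37, 43, 44, 45, 62, 69, 81, 83, 85, 87]
Step 2: n = 12
Step 3: Q2 is the median. Since n is even, it is the average of the values at positions 6 and 7:
  Q2 = (45 + 62) / 2 = 53.5
Step 4: Q2 = 53.5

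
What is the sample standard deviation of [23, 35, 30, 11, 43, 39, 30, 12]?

11.7891

Step 1: Compute the mean: 27.875
Step 2: Sum of squared deviations from the mean: 972.875
Step 3: Sample variance = 972.875 / 7 = 138.9821
Step 4: Standard deviation = sqrt(138.9821) = 11.7891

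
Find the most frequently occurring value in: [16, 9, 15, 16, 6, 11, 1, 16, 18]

16

Step 1: Count the frequency of each value:
  1: appears 1 time(s)
  6: appears 1 time(s)
  9: appears 1 time(s)
  11: appears 1 time(s)
  15: appears 1 time(s)
  16: appears 3 time(s)
  18: appears 1 time(s)
Step 2: The value 16 appears most frequently (3 times).
Step 3: Mode = 16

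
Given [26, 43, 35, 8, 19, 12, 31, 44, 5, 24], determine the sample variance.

190.6778

Step 1: Compute the mean: (26 + 43 + 35 + 8 + 19 + 12 + 31 + 44 + 5 + 24) / 10 = 24.7
Step 2: Compute squared deviations from the mean:
  (26 - 24.7)^2 = 1.69
  (43 - 24.7)^2 = 334.89
  (35 - 24.7)^2 = 106.09
  (8 - 24.7)^2 = 278.89
  (19 - 24.7)^2 = 32.49
  (12 - 24.7)^2 = 161.29
  (31 - 24.7)^2 = 39.69
  (44 - 24.7)^2 = 372.49
  (5 - 24.7)^2 = 388.09
  (24 - 24.7)^2 = 0.49
Step 3: Sum of squared deviations = 1716.1
Step 4: Sample variance = 1716.1 / 9 = 190.6778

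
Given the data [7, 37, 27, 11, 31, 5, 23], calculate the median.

23

Step 1: Sort the data in ascending order: [5, 7, 11, 23, 27, 31, 37]
Step 2: The number of values is n = 7.
Step 3: Since n is odd, the median is the middle value at position 4: 23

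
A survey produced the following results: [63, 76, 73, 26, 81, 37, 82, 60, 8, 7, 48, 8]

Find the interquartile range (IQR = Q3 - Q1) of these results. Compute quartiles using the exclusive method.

62.75

Step 1: Sort the data: [7, 8, 8, 26, 37, 48, 60, 63, 73, 76, 81, 82]
Step 2: n = 12
Step 3: Using the exclusive quartile method:
  Q1 = 12.5
  Q2 (median) = 54
  Q3 = 75.25
  IQR = Q3 - Q1 = 75.25 - 12.5 = 62.75
Step 4: IQR = 62.75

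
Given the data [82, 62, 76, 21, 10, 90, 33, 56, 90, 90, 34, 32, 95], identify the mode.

90

Step 1: Count the frequency of each value:
  10: appears 1 time(s)
  21: appears 1 time(s)
  32: appears 1 time(s)
  33: appears 1 time(s)
  34: appears 1 time(s)
  56: appears 1 time(s)
  62: appears 1 time(s)
  76: appears 1 time(s)
  82: appears 1 time(s)
  90: appears 3 time(s)
  95: appears 1 time(s)
Step 2: The value 90 appears most frequently (3 times).
Step 3: Mode = 90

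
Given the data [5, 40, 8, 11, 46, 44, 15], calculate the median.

15

Step 1: Sort the data in ascending order: [5, 8, 11, 15, 40, 44, 46]
Step 2: The number of values is n = 7.
Step 3: Since n is odd, the median is the middle value at position 4: 15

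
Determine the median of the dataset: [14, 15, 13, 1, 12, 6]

12.5

Step 1: Sort the data in ascending order: [1, 6, 12, 13, 14, 15]
Step 2: The number of values is n = 6.
Step 3: Since n is even, the median is the average of positions 3 and 4:
  Median = (12 + 13) / 2 = 12.5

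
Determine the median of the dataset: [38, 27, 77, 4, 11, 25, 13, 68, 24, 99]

26

Step 1: Sort the data in ascending order: [4, 11, 13, 24, 25, 27, 38, 68, 77, 99]
Step 2: The number of values is n = 10.
Step 3: Since n is even, the median is the average of positions 5 and 6:
  Median = (25 + 27) / 2 = 26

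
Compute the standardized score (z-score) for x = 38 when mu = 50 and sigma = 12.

-1

Step 1: Recall the z-score formula: z = (x - mu) / sigma
Step 2: Substitute values: z = (38 - 50) / 12
Step 3: z = -12 / 12 = -1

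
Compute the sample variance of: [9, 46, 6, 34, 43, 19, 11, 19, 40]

244.4444

Step 1: Compute the mean: (9 + 46 + 6 + 34 + 43 + 19 + 11 + 19 + 40) / 9 = 25.2222
Step 2: Compute squared deviations from the mean:
  (9 - 25.2222)^2 = 263.1605
  (46 - 25.2222)^2 = 431.716
  (6 - 25.2222)^2 = 369.4938
  (34 - 25.2222)^2 = 77.0494
  (43 - 25.2222)^2 = 316.0494
  (19 - 25.2222)^2 = 38.716
  (11 - 25.2222)^2 = 202.2716
  (19 - 25.2222)^2 = 38.716
  (40 - 25.2222)^2 = 218.3827
Step 3: Sum of squared deviations = 1955.5556
Step 4: Sample variance = 1955.5556 / 8 = 244.4444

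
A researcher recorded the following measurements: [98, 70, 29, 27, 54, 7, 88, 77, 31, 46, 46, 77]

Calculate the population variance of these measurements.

718.8056

Step 1: Compute the mean: (98 + 70 + 29 + 27 + 54 + 7 + 88 + 77 + 31 + 46 + 46 + 77) / 12 = 54.1667
Step 2: Compute squared deviations from the mean:
  (98 - 54.1667)^2 = 1921.3611
  (70 - 54.1667)^2 = 250.6944
  (29 - 54.1667)^2 = 633.3611
  (27 - 54.1667)^2 = 738.0278
  (54 - 54.1667)^2 = 0.0278
  (7 - 54.1667)^2 = 2224.6944
  (88 - 54.1667)^2 = 1144.6944
  (77 - 54.1667)^2 = 521.3611
  (31 - 54.1667)^2 = 536.6944
  (46 - 54.1667)^2 = 66.6944
  (46 - 54.1667)^2 = 66.6944
  (77 - 54.1667)^2 = 521.3611
Step 3: Sum of squared deviations = 8625.6667
Step 4: Population variance = 8625.6667 / 12 = 718.8056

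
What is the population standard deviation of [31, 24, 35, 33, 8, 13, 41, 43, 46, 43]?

12.3697

Step 1: Compute the mean: 31.7
Step 2: Sum of squared deviations from the mean: 1530.1
Step 3: Population variance = 1530.1 / 10 = 153.01
Step 4: Standard deviation = sqrt(153.01) = 12.3697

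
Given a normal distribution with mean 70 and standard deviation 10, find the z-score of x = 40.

-3

Step 1: Recall the z-score formula: z = (x - mu) / sigma
Step 2: Substitute values: z = (40 - 70) / 10
Step 3: z = -30 / 10 = -3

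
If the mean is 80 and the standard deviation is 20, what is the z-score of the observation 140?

3

Step 1: Recall the z-score formula: z = (x - mu) / sigma
Step 2: Substitute values: z = (140 - 80) / 20
Step 3: z = 60 / 20 = 3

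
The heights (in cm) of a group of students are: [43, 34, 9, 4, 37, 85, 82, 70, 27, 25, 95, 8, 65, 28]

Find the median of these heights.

35.5

Step 1: Sort the data in ascending order: [4, 8, 9, 25, 27, 28, 34, 37, 43, 65, 70, 82, 85, 95]
Step 2: The number of values is n = 14.
Step 3: Since n is even, the median is the average of positions 7 and 8:
  Median = (34 + 37) / 2 = 35.5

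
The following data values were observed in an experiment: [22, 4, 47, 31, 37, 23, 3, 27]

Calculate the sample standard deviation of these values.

15.1257

Step 1: Compute the mean: 24.25
Step 2: Sum of squared deviations from the mean: 1601.5
Step 3: Sample variance = 1601.5 / 7 = 228.7857
Step 4: Standard deviation = sqrt(228.7857) = 15.1257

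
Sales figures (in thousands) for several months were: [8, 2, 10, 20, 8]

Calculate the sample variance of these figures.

42.8

Step 1: Compute the mean: (8 + 2 + 10 + 20 + 8) / 5 = 9.6
Step 2: Compute squared deviations from the mean:
  (8 - 9.6)^2 = 2.56
  (2 - 9.6)^2 = 57.76
  (10 - 9.6)^2 = 0.16
  (20 - 9.6)^2 = 108.16
  (8 - 9.6)^2 = 2.56
Step 3: Sum of squared deviations = 171.2
Step 4: Sample variance = 171.2 / 4 = 42.8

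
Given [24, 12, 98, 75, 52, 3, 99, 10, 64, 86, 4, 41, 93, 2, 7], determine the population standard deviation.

36.9931

Step 1: Compute the mean: 44.6667
Step 2: Sum of squared deviations from the mean: 20527.3333
Step 3: Population variance = 20527.3333 / 15 = 1368.4889
Step 4: Standard deviation = sqrt(1368.4889) = 36.9931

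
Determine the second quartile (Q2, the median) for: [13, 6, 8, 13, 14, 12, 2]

12

Step 1: Sort the data: [2, 6, 8, 12, 13, 13, 14]
Step 2: n = 7
Step 3: Q2 is the median. Since n is odd, it is the middle value at position 4: 12
Step 4: Q2 = 12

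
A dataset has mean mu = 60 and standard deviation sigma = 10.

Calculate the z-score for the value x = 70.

1

Step 1: Recall the z-score formula: z = (x - mu) / sigma
Step 2: Substitute values: z = (70 - 60) / 10
Step 3: z = 10 / 10 = 1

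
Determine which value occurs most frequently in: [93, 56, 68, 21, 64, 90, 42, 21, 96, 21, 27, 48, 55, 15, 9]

21

Step 1: Count the frequency of each value:
  9: appears 1 time(s)
  15: appears 1 time(s)
  21: appears 3 time(s)
  27: appears 1 time(s)
  42: appears 1 time(s)
  48: appears 1 time(s)
  55: appears 1 time(s)
  56: appears 1 time(s)
  64: appears 1 time(s)
  68: appears 1 time(s)
  90: appears 1 time(s)
  93: appears 1 time(s)
  96: appears 1 time(s)
Step 2: The value 21 appears most frequently (3 times).
Step 3: Mode = 21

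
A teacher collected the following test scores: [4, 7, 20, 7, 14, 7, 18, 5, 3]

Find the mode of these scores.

7

Step 1: Count the frequency of each value:
  3: appears 1 time(s)
  4: appears 1 time(s)
  5: appears 1 time(s)
  7: appears 3 time(s)
  14: appears 1 time(s)
  18: appears 1 time(s)
  20: appears 1 time(s)
Step 2: The value 7 appears most frequently (3 times).
Step 3: Mode = 7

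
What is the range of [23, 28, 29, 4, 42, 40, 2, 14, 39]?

40

Step 1: Identify the maximum value: max = 42
Step 2: Identify the minimum value: min = 2
Step 3: Range = max - min = 42 - 2 = 40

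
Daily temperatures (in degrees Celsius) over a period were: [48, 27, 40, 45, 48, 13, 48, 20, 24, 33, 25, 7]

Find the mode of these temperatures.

48

Step 1: Count the frequency of each value:
  7: appears 1 time(s)
  13: appears 1 time(s)
  20: appears 1 time(s)
  24: appears 1 time(s)
  25: appears 1 time(s)
  27: appears 1 time(s)
  33: appears 1 time(s)
  40: appears 1 time(s)
  45: appears 1 time(s)
  48: appears 3 time(s)
Step 2: The value 48 appears most frequently (3 times).
Step 3: Mode = 48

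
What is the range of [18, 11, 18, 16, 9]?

9

Step 1: Identify the maximum value: max = 18
Step 2: Identify the minimum value: min = 9
Step 3: Range = max - min = 18 - 9 = 9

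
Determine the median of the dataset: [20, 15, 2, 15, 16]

15

Step 1: Sort the data in ascending order: [2, 15, 15, 16, 20]
Step 2: The number of values is n = 5.
Step 3: Since n is odd, the median is the middle value at position 3: 15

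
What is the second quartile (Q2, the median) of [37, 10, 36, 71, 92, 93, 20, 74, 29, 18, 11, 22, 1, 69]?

32.5

Step 1: Sort the data: [1, 10, 11, 18, 20, 22, 29, 36, 37, 69, 71, 74, 92, 93]
Step 2: n = 14
Step 3: Q2 is the median. Since n is even, it is the average of the values at positions 7 and 8:
  Q2 = (29 + 36) / 2 = 32.5
Step 4: Q2 = 32.5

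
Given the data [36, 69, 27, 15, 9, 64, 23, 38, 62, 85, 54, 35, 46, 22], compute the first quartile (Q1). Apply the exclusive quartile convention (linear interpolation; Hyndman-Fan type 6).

22.75

Step 1: Sort the data: [9, 15, 22, 23, 27, 35, 36, 38, 46, 54, 62, 64, 69, 85]
Step 2: n = 14
Step 3: Using the exclusive quartile method:
  Q1 = 22.75
  Q2 (median) = 37
  Q3 = 62.5
  IQR = Q3 - Q1 = 62.5 - 22.75 = 39.75
Step 4: Q1 = 22.75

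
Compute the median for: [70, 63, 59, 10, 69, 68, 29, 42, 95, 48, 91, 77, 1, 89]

65.5

Step 1: Sort the data in ascending order: [1, 10, 29, 42, 48, 59, 63, 68, 69, 70, 77, 89, 91, 95]
Step 2: The number of values is n = 14.
Step 3: Since n is even, the median is the average of positions 7 and 8:
  Median = (63 + 68) / 2 = 65.5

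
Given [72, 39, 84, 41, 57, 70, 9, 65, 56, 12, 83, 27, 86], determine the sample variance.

699.2436

Step 1: Compute the mean: (72 + 39 + 84 + 41 + 57 + 70 + 9 + 65 + 56 + 12 + 83 + 27 + 86) / 13 = 53.9231
Step 2: Compute squared deviations from the mean:
  (72 - 53.9231)^2 = 326.7751
  (39 - 53.9231)^2 = 222.6982
  (84 - 53.9231)^2 = 904.6213
  (41 - 53.9231)^2 = 167.0059
  (57 - 53.9231)^2 = 9.4675
  (70 - 53.9231)^2 = 258.4675
  (9 - 53.9231)^2 = 2018.0828
  (65 - 53.9231)^2 = 122.6982
  (56 - 53.9231)^2 = 4.3136
  (12 - 53.9231)^2 = 1757.5444
  (83 - 53.9231)^2 = 845.4675
  (27 - 53.9231)^2 = 724.8521
  (86 - 53.9231)^2 = 1028.929
Step 3: Sum of squared deviations = 8390.9231
Step 4: Sample variance = 8390.9231 / 12 = 699.2436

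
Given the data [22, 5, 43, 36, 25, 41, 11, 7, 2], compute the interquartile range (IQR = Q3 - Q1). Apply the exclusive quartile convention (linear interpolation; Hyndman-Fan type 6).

32.5

Step 1: Sort the data: [2, 5, 7, 11, 22, 25, 36, 41, 43]
Step 2: n = 9
Step 3: Using the exclusive quartile method:
  Q1 = 6
  Q2 (median) = 22
  Q3 = 38.5
  IQR = Q3 - Q1 = 38.5 - 6 = 32.5
Step 4: IQR = 32.5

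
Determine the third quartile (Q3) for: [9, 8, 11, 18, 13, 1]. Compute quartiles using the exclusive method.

14.25

Step 1: Sort the data: [1, 8, 9, 11, 13, 18]
Step 2: n = 6
Step 3: Using the exclusive quartile method:
  Q1 = 6.25
  Q2 (median) = 10
  Q3 = 14.25
  IQR = Q3 - Q1 = 14.25 - 6.25 = 8
Step 4: Q3 = 14.25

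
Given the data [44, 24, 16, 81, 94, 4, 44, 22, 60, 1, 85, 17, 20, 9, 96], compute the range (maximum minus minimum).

95

Step 1: Identify the maximum value: max = 96
Step 2: Identify the minimum value: min = 1
Step 3: Range = max - min = 96 - 1 = 95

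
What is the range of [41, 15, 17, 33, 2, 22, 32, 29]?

39

Step 1: Identify the maximum value: max = 41
Step 2: Identify the minimum value: min = 2
Step 3: Range = max - min = 41 - 2 = 39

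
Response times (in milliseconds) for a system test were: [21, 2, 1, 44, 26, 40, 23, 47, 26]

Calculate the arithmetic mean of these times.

25.5556

Step 1: Sum all values: 21 + 2 + 1 + 44 + 26 + 40 + 23 + 47 + 26 = 230
Step 2: Count the number of values: n = 9
Step 3: Mean = sum / n = 230 / 9 = 25.5556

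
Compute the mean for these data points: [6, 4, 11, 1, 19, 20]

10.1667

Step 1: Sum all values: 6 + 4 + 11 + 1 + 19 + 20 = 61
Step 2: Count the number of values: n = 6
Step 3: Mean = sum / n = 61 / 6 = 10.1667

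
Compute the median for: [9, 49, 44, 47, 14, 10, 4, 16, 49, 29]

22.5

Step 1: Sort the data in ascending order: [4, 9, 10, 14, 16, 29, 44, 47, 49, 49]
Step 2: The number of values is n = 10.
Step 3: Since n is even, the median is the average of positions 5 and 6:
  Median = (16 + 29) / 2 = 22.5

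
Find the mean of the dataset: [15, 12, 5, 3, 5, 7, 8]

7.8571

Step 1: Sum all values: 15 + 12 + 5 + 3 + 5 + 7 + 8 = 55
Step 2: Count the number of values: n = 7
Step 3: Mean = sum / n = 55 / 7 = 7.8571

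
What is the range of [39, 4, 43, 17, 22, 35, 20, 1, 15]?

42

Step 1: Identify the maximum value: max = 43
Step 2: Identify the minimum value: min = 1
Step 3: Range = max - min = 43 - 1 = 42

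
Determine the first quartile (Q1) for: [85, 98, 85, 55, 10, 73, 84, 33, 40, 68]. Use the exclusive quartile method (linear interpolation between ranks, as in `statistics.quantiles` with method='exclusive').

38.25

Step 1: Sort the data: [10, 33, 40, 55, 68, 73, 84, 85, 85, 98]
Step 2: n = 10
Step 3: Using the exclusive quartile method:
  Q1 = 38.25
  Q2 (median) = 70.5
  Q3 = 85
  IQR = Q3 - Q1 = 85 - 38.25 = 46.75
Step 4: Q1 = 38.25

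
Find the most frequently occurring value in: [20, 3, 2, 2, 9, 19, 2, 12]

2

Step 1: Count the frequency of each value:
  2: appears 3 time(s)
  3: appears 1 time(s)
  9: appears 1 time(s)
  12: appears 1 time(s)
  19: appears 1 time(s)
  20: appears 1 time(s)
Step 2: The value 2 appears most frequently (3 times).
Step 3: Mode = 2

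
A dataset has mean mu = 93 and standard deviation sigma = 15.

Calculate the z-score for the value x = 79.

-0.9333

Step 1: Recall the z-score formula: z = (x - mu) / sigma
Step 2: Substitute values: z = (79 - 93) / 15
Step 3: z = -14 / 15 = -0.9333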